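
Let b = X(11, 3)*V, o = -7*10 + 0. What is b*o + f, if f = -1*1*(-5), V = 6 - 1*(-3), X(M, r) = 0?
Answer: 5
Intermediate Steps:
o = -70 (o = -70 + 0 = -70)
V = 9 (V = 6 + 3 = 9)
b = 0 (b = 0*9 = 0)
f = 5 (f = -1*(-5) = 5)
b*o + f = 0*(-70) + 5 = 0 + 5 = 5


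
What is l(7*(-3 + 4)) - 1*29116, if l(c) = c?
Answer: -29109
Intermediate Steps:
l(7*(-3 + 4)) - 1*29116 = 7*(-3 + 4) - 1*29116 = 7*1 - 29116 = 7 - 29116 = -29109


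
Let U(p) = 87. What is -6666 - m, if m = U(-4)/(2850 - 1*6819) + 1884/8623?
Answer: -76049496979/11408229 ≈ -6666.2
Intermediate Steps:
m = 2242465/11408229 (m = 87/(2850 - 1*6819) + 1884/8623 = 87/(2850 - 6819) + 1884*(1/8623) = 87/(-3969) + 1884/8623 = 87*(-1/3969) + 1884/8623 = -29/1323 + 1884/8623 = 2242465/11408229 ≈ 0.19657)
-6666 - m = -6666 - 1*2242465/11408229 = -6666 - 2242465/11408229 = -76049496979/11408229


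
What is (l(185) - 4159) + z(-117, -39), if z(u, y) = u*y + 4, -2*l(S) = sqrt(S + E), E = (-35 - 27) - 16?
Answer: 408 - sqrt(107)/2 ≈ 402.83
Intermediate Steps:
E = -78 (E = -62 - 16 = -78)
l(S) = -sqrt(-78 + S)/2 (l(S) = -sqrt(S - 78)/2 = -sqrt(-78 + S)/2)
z(u, y) = 4 + u*y
(l(185) - 4159) + z(-117, -39) = (-sqrt(-78 + 185)/2 - 4159) + (4 - 117*(-39)) = (-sqrt(107)/2 - 4159) + (4 + 4563) = (-4159 - sqrt(107)/2) + 4567 = 408 - sqrt(107)/2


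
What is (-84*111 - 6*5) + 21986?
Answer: 12632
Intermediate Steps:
(-84*111 - 6*5) + 21986 = (-9324 - 30) + 21986 = -9354 + 21986 = 12632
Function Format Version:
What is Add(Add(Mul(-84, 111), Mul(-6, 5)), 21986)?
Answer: 12632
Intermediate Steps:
Add(Add(Mul(-84, 111), Mul(-6, 5)), 21986) = Add(Add(-9324, -30), 21986) = Add(-9354, 21986) = 12632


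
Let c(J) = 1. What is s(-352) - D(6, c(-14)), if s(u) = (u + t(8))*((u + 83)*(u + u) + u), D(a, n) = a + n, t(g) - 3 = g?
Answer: -64457191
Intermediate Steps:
t(g) = 3 + g
s(u) = (11 + u)*(u + 2*u*(83 + u)) (s(u) = (u + (3 + 8))*((u + 83)*(u + u) + u) = (u + 11)*((83 + u)*(2*u) + u) = (11 + u)*(2*u*(83 + u) + u) = (11 + u)*(u + 2*u*(83 + u)))
s(-352) - D(6, c(-14)) = -352*(1837 + 2*(-352)² + 189*(-352)) - (6 + 1) = -352*(1837 + 2*123904 - 66528) - 1*7 = -352*(1837 + 247808 - 66528) - 7 = -352*183117 - 7 = -64457184 - 7 = -64457191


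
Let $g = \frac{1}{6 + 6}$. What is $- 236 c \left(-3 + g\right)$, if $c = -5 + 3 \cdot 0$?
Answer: $- \frac{10325}{3} \approx -3441.7$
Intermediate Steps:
$c = -5$ ($c = -5 + 0 = -5$)
$g = \frac{1}{12} \approx 0.083333$
$- 236 c \left(-3 + g\right) = - 236 \left(- 5 \left(-3 + \frac{1}{12}\right)\right) = - 236 \left(\left(-5\right) \left(- \frac{35}{12}\right)\right) = \left(-236\right) \frac{175}{12} = - \frac{10325}{3}$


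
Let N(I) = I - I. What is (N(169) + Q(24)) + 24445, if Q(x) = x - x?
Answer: 24445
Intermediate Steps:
N(I) = 0
Q(x) = 0
(N(169) + Q(24)) + 24445 = (0 + 0) + 24445 = 0 + 24445 = 24445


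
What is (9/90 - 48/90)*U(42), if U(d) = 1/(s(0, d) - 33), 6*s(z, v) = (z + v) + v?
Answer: 13/570 ≈ 0.022807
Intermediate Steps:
s(z, v) = v/3 + z/6 (s(z, v) = ((z + v) + v)/6 = ((v + z) + v)/6 = (z + 2*v)/6 = v/3 + z/6)
U(d) = 1/(-33 + d/3) (U(d) = 1/((d/3 + (⅙)*0) - 33) = 1/((d/3 + 0) - 33) = 1/(d/3 - 33) = 1/(-33 + d/3))
(9/90 - 48/90)*U(42) = (9/90 - 48/90)*(3/(-99 + 42)) = (9*(1/90) - 48*1/90)*(3/(-57)) = (⅒ - 8/15)*(3*(-1/57)) = -13/30*(-1/19) = 13/570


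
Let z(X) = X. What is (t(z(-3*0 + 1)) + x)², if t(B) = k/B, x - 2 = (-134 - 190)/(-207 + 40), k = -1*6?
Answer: 118336/27889 ≈ 4.2431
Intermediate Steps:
k = -6
x = 658/167 (x = 2 + (-134 - 190)/(-207 + 40) = 2 - 324/(-167) = 2 - 324*(-1/167) = 2 + 324/167 = 658/167 ≈ 3.9401)
t(B) = -6/B
(t(z(-3*0 + 1)) + x)² = (-6/(-3*0 + 1) + 658/167)² = (-6/(0 + 1) + 658/167)² = (-6/1 + 658/167)² = (-6*1 + 658/167)² = (-6 + 658/167)² = (-344/167)² = 118336/27889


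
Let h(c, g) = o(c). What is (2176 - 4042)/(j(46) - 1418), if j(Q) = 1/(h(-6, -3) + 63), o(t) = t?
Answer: 106362/80825 ≈ 1.3160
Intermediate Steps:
h(c, g) = c
j(Q) = 1/57 (j(Q) = 1/(-6 + 63) = 1/57)
(2176 - 4042)/(j(46) - 1418) = (2176 - 4042)/(1/57 - 1418) = -1866/(-80825/57) = -1866*(-57/80825) = 106362/80825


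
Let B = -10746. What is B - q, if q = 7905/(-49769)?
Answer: -534809769/49769 ≈ -10746.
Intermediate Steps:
q = -7905/49769 (q = 7905*(-1/49769) = -7905/49769 ≈ -0.15883)
B - q = -10746 - 1*(-7905/49769) = -10746 + 7905/49769 = -534809769/49769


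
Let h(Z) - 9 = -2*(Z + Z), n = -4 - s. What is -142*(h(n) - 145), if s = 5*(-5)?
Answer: 31240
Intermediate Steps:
s = -25
n = 21 (n = -4 - 1*(-25) = -4 + 25 = 21)
h(Z) = 9 - 4*Z (h(Z) = 9 - 2*(Z + Z) = 9 - 4*Z)
-142*(h(n) - 145) = -142*((9 - 4*21) - 145) = -142*((9 - 84) - 145) = -142*(-75 - 145) = -142*(-220) = 31240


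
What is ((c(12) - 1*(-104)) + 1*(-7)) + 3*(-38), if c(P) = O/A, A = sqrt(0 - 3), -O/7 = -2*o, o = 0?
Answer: -17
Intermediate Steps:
O = 0 (O = -(-14)*0 = -7*0 = 0)
A = I*sqrt(3) (A = sqrt(-3) = I*sqrt(3) ≈ 1.732*I)
c(P) = 0 (c(P) = 0/((I*sqrt(3))) = 0*(-I*sqrt(3)/3) = 0)
((c(12) - 1*(-104)) + 1*(-7)) + 3*(-38) = ((0 - 1*(-104)) + 1*(-7)) + 3*(-38) = ((0 + 104) - 7) - 114 = (104 - 7) - 114 = 97 - 114 = -17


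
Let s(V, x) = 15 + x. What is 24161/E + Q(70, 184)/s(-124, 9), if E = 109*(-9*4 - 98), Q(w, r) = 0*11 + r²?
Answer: 61740109/43818 ≈ 1409.0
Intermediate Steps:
Q(w, r) = r² (Q(w, r) = 0 + r² = r²)
E = -14606 (E = 109*(-36 - 98) = 109*(-134) = -14606)
24161/E + Q(70, 184)/s(-124, 9) = 24161/(-14606) + 184²/(15 + 9) = 24161*(-1/14606) + 33856/24 = -24161/14606 + 33856*(1/24) = -24161/14606 + 4232/3 = 61740109/43818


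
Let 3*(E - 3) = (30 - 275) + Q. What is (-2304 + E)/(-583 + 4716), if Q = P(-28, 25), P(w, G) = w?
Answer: -2392/4133 ≈ -0.57876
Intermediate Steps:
Q = -28
E = -88 (E = 3 + ((30 - 275) - 28)/3 = 3 + (-245 - 28)/3 = 3 + (1/3)*(-273) = 3 - 91 = -88)
(-2304 + E)/(-583 + 4716) = (-2304 - 88)/(-583 + 4716) = -2392/4133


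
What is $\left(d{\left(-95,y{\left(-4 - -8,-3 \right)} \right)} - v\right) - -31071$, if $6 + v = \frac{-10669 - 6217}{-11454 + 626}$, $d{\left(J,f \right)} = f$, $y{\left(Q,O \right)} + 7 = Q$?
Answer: $\frac{168226193}{5414} \approx 31072.0$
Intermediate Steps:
$y{\left(Q,O \right)} = -7 + Q$
$v = - \frac{24041}{5414}$ ($v = -6 + \frac{-10669 - 6217}{-11454 + 626} = -6 - \frac{16886}{-10828} = -6 - - \frac{8443}{5414} = -6 + \frac{8443}{5414} = - \frac{24041}{5414} \approx -4.4405$)
$\left(d{\left(-95,y{\left(-4 - -8,-3 \right)} \right)} - v\right) - -31071 = \left(\left(-7 - -4\right) - - \frac{24041}{5414}\right) - -31071 = \left(\left(-7 + \left(-4 + 8\right)\right) + \frac{24041}{5414}\right) + 31071 = \left(\left(-7 + 4\right) + \frac{24041}{5414}\right) + 31071 = \left(-3 + \frac{24041}{5414}\right) + 31071 = \frac{7799}{5414} + 31071 = \frac{168226193}{5414}$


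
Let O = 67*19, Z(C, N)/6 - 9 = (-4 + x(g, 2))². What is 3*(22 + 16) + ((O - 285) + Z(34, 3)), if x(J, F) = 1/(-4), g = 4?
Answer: 10115/8 ≈ 1264.4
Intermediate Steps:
x(J, F) = -¼
Z(C, N) = 1299/8 (Z(C, N) = 54 + 6*(-4 - ¼)² = 54 + 6*(-17/4)² = 54 + 6*(289/16) = 54 + 867/8 = 1299/8)
O = 1273
3*(22 + 16) + ((O - 285) + Z(34, 3)) = 3*(22 + 16) + ((1273 - 285) + 1299/8) = 3*38 + (988 + 1299/8) = 114 + 9203/8 = 10115/8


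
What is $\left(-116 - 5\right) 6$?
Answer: $-726$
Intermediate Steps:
$\left(-116 - 5\right) 6 = \left(-121\right) 6 = -726$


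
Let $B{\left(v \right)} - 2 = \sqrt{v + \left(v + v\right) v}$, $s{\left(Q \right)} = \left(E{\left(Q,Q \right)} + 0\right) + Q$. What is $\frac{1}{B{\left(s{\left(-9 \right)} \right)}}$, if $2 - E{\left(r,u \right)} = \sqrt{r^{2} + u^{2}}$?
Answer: $\frac{1}{2 + \sqrt{7 + 9 \sqrt{2}} \sqrt{13 + 18 \sqrt{2}}} \approx 0.033848$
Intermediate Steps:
$E{\left(r,u \right)} = 2 - \sqrt{r^{2} + u^{2}}$
$s{\left(Q \right)} = 2 + Q - \sqrt{2} \sqrt{Q^{2}}$ ($s{\left(Q \right)} = \left(\left(2 - \sqrt{Q^{2} + Q^{2}}\right) + 0\right) + Q = \left(\left(2 - \sqrt{2 Q^{2}}\right) + 0\right) + Q = \left(\left(2 - \sqrt{2} \sqrt{Q^{2}}\right) + 0\right) + Q = \left(2 - \sqrt{2} \sqrt{Q^{2}}\right) + Q = 2 + Q - \sqrt{2} \sqrt{Q^{2}}$)
$B{\left(v \right)} = 2 + \sqrt{v + 2 v^{2}}$ ($B{\left(v \right)} = 2 + \sqrt{v + \left(v + v\right) v} = 2 + \sqrt{v + 2 v v} = 2 + \sqrt{v + 2 v^{2}}$)
$\frac{1}{B{\left(s{\left(-9 \right)} \right)}} = \frac{1}{2 + \sqrt{\left(2 - 9 - \sqrt{2} \sqrt{\left(-9\right)^{2}}\right) \left(1 + 2 \left(2 - 9 - \sqrt{2} \sqrt{\left(-9\right)^{2}}\right)\right)}} = \frac{1}{2 + \sqrt{\left(2 - 9 - \sqrt{2} \sqrt{81}\right) \left(1 + 2 \left(2 - 9 - \sqrt{2} \sqrt{81}\right)\right)}} = \frac{1}{2 + \sqrt{\left(2 - 9 - \sqrt{2} \cdot 9\right) \left(1 + 2 \left(2 - 9 - \sqrt{2} \cdot 9\right)\right)}} = \frac{1}{2 + \sqrt{\left(2 - 9 - 9 \sqrt{2}\right) \left(1 + 2 \left(2 - 9 - 9 \sqrt{2}\right)\right)}} = \frac{1}{2 + \sqrt{\left(-7 - 9 \sqrt{2}\right) \left(1 + 2 \left(-7 - 9 \sqrt{2}\right)\right)}} = \frac{1}{2 + \sqrt{\left(-7 - 9 \sqrt{2}\right) \left(1 - \left(14 + 18 \sqrt{2}\right)\right)}} = \frac{1}{2 + \sqrt{\left(-7 - 9 \sqrt{2}\right) \left(-13 - 18 \sqrt{2}\right)}} = \frac{1}{2 + \sqrt{\left(-13 - 18 \sqrt{2}\right) \left(-7 - 9 \sqrt{2}\right)}} = \frac{1}{2 + \sqrt{7 + 9 \sqrt{2}} \sqrt{13 + 18 \sqrt{2}}}$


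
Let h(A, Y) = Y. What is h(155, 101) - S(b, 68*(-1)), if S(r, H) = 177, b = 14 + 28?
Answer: -76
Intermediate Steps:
b = 42
h(155, 101) - S(b, 68*(-1)) = 101 - 1*177 = 101 - 177 = -76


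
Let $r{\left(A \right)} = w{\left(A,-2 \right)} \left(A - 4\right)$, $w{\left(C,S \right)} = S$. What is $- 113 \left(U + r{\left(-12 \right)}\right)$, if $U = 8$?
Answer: $-4520$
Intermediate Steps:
$r{\left(A \right)} = 8 - 2 A$ ($r{\left(A \right)} = - 2 \left(A - 4\right) = - 2 \left(-4 + A\right) = 8 - 2 A$)
$- 113 \left(U + r{\left(-12 \right)}\right) = - 113 \left(8 + \left(8 - -24\right)\right) = - 113 \left(8 + \left(8 + 24\right)\right) = - 113 \left(8 + 32\right) = \left(-113\right) 40 = -4520$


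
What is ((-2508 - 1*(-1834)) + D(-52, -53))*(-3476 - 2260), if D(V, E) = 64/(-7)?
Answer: 27429552/7 ≈ 3.9185e+6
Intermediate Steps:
D(V, E) = -64/7 (D(V, E) = 64*(-⅐) = -64/7)
((-2508 - 1*(-1834)) + D(-52, -53))*(-3476 - 2260) = ((-2508 - 1*(-1834)) - 64/7)*(-3476 - 2260) = ((-2508 + 1834) - 64/7)*(-5736) = (-674 - 64/7)*(-5736) = -4782/7*(-5736) = 27429552/7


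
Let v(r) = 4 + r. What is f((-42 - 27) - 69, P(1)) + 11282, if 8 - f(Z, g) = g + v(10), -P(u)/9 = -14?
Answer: 11150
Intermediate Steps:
P(u) = 126 (P(u) = -9*(-14) = 126)
f(Z, g) = -6 - g (f(Z, g) = 8 - (g + (4 + 10)) = 8 - (g + 14) = 8 - (14 + g) = 8 + (-14 - g) = -6 - g)
f((-42 - 27) - 69, P(1)) + 11282 = (-6 - 1*126) + 11282 = (-6 - 126) + 11282 = -132 + 11282 = 11150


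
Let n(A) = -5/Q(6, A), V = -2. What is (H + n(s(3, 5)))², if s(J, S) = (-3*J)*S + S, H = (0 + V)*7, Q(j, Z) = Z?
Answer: 12321/64 ≈ 192.52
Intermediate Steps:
H = -14 (H = (0 - 2)*7 = -2*7 = -14)
s(J, S) = S - 3*J*S (s(J, S) = -3*J*S + S = S - 3*J*S)
n(A) = -5/A
(H + n(s(3, 5)))² = (-14 - 5*1/(5*(1 - 3*3)))² = (-14 - 5*1/(5*(1 - 9)))² = (-14 - 5/(5*(-8)))² = (-14 - 5/(-40))² = (-14 - 5*(-1/40))² = (-14 + ⅛)² = (-111/8)² = 12321/64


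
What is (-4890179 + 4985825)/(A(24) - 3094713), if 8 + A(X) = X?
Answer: -95646/3094697 ≈ -0.030906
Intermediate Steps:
A(X) = -8 + X
(-4890179 + 4985825)/(A(24) - 3094713) = (-4890179 + 4985825)/((-8 + 24) - 3094713) = 95646/(16 - 3094713) = 95646/(-3094697) = 95646*(-1/3094697) = -95646/3094697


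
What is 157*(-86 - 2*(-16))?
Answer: -8478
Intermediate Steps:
157*(-86 - 2*(-16)) = 157*(-86 + 32) = 157*(-54) = -8478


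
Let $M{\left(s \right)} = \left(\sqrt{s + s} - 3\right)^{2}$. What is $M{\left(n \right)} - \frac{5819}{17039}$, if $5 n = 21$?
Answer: $\frac{132118}{7745} - \frac{6 \sqrt{210}}{5} \approx -0.33116$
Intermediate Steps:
$n = \frac{21}{5}$ ($n = \frac{1}{5} \cdot 21 = \frac{21}{5} \approx 4.2$)
$M{\left(s \right)} = \left(-3 + \sqrt{2} \sqrt{s}\right)^{2}$ ($M{\left(s \right)} = \left(\sqrt{2 s} - 3\right)^{2} = \left(\sqrt{2} \sqrt{s} - 3\right)^{2} = \left(-3 + \sqrt{2} \sqrt{s}\right)^{2}$)
$M{\left(n \right)} - \frac{5819}{17039} = \left(-3 + \sqrt{2} \sqrt{\frac{21}{5}}\right)^{2} - \frac{5819}{17039} = \left(-3 + \sqrt{2} \frac{\sqrt{105}}{5}\right)^{2} - \frac{529}{1549} = \left(-3 + \frac{\sqrt{210}}{5}\right)^{2} - \frac{529}{1549} = - \frac{529}{1549} + \left(-3 + \frac{\sqrt{210}}{5}\right)^{2}$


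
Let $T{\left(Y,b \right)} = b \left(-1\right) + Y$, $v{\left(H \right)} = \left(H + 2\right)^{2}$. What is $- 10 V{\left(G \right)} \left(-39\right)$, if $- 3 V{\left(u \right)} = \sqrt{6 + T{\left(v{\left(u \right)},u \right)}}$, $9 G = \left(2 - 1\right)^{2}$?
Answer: $- \frac{130 \sqrt{838}}{9} \approx -418.14$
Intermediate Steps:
$v{\left(H \right)} = \left(2 + H\right)^{2}$
$T{\left(Y,b \right)} = Y - b$ ($T{\left(Y,b \right)} = - b + Y = Y - b$)
$G = \frac{1}{9}$ ($G = \frac{\left(2 - 1\right)^{2}}{9} = \frac{1^{2}}{9} = \frac{1}{9} \cdot 1 = \frac{1}{9} \approx 0.11111$)
$V{\left(u \right)} = - \frac{\sqrt{6 + \left(2 + u\right)^{2} - u}}{3}$ ($V{\left(u \right)} = - \frac{\sqrt{6 - \left(u - \left(2 + u\right)^{2}\right)}}{3} = - \frac{\sqrt{6 + \left(2 + u\right)^{2} - u}}{3}$)
$- 10 V{\left(G \right)} \left(-39\right) = - 10 \left(- \frac{\sqrt{6 + \left(2 + \frac{1}{9}\right)^{2} - \frac{1}{9}}}{3}\right) \left(-39\right) = - 10 \left(- \frac{\sqrt{6 + \left(\frac{19}{9}\right)^{2} - \frac{1}{9}}}{3}\right) \left(-39\right) = - 10 \left(- \frac{\sqrt{6 + \frac{361}{81} - \frac{1}{9}}}{3}\right) \left(-39\right) = - 10 \left(- \frac{\sqrt{\frac{838}{81}}}{3}\right) \left(-39\right) = - 10 \left(- \frac{\frac{1}{9} \sqrt{838}}{3}\right) \left(-39\right) = - 10 \left(- \frac{\sqrt{838}}{27}\right) \left(-39\right) = \frac{10 \sqrt{838}}{27} \left(-39\right) = - \frac{130 \sqrt{838}}{9}$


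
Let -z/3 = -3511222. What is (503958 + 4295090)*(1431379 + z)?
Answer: 57420825277160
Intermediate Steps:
z = 10533666 (z = -3*(-3511222) = 10533666)
(503958 + 4295090)*(1431379 + z) = (503958 + 4295090)*(1431379 + 10533666) = 4799048*11965045 = 57420825277160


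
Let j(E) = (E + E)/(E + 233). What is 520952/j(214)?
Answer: 58216386/107 ≈ 5.4408e+5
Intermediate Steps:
j(E) = 2*E/(233 + E) (j(E) = (2*E)/(233 + E) = 2*E/(233 + E))
520952/j(214) = 520952/((2*214/(233 + 214))) = 520952/((2*214/447)) = 520952/((2*214*(1/447))) = 520952/(428/447) = 520952*(447/428) = 58216386/107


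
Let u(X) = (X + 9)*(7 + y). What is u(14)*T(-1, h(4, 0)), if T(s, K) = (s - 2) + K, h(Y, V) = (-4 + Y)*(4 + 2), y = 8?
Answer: -1035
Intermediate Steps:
h(Y, V) = -24 + 6*Y (h(Y, V) = (-4 + Y)*6 = -24 + 6*Y)
T(s, K) = -2 + K + s (T(s, K) = (-2 + s) + K = -2 + K + s)
u(X) = 135 + 15*X (u(X) = (X + 9)*(7 + 8) = (9 + X)*15 = 135 + 15*X)
u(14)*T(-1, h(4, 0)) = (135 + 15*14)*(-2 + (-24 + 6*4) - 1) = (135 + 210)*(-2 + (-24 + 24) - 1) = 345*(-2 + 0 - 1) = 345*(-3) = -1035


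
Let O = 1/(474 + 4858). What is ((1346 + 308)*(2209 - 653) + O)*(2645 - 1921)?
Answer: 2483783933589/1333 ≈ 1.8633e+9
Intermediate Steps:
O = 1/5332 ≈ 0.00018755
((1346 + 308)*(2209 - 653) + O)*(2645 - 1921) = ((1346 + 308)*(2209 - 653) + 1/5332)*(2645 - 1921) = (1654*1556 + 1/5332)*724 = (2573624 + 1/5332)*724 = (13722563169/5332)*724 = 2483783933589/1333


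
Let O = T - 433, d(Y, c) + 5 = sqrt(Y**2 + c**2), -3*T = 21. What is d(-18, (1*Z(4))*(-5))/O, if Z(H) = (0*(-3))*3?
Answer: -13/440 ≈ -0.029545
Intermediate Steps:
T = -7 (T = -1/3*21 = -7)
Z(H) = 0 (Z(H) = 0*3 = 0)
d(Y, c) = -5 + sqrt(Y**2 + c**2)
O = -440 (O = -7 - 433 = -440)
d(-18, (1*Z(4))*(-5))/O = (-5 + sqrt((-18)**2 + ((1*0)*(-5))**2))/(-440) = (-5 + sqrt(324 + (0*(-5))**2))*(-1/440) = (-5 + sqrt(324 + 0**2))*(-1/440) = (-5 + sqrt(324 + 0))*(-1/440) = (-5 + sqrt(324))*(-1/440) = (-5 + 18)*(-1/440) = 13*(-1/440) = -13/440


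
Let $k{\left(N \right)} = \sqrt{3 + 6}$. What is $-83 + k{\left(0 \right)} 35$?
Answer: $22$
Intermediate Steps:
$k{\left(N \right)} = 3$ ($k{\left(N \right)} = \sqrt{9} = 3$)
$-83 + k{\left(0 \right)} 35 = -83 + 3 \cdot 35 = -83 + 105 = 22$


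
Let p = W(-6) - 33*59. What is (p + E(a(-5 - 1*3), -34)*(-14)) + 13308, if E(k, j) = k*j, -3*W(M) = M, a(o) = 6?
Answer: 14219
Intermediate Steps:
W(M) = -M/3
E(k, j) = j*k
p = -1945 (p = -1/3*(-6) - 33*59 = 2 - 1947 = -1945)
(p + E(a(-5 - 1*3), -34)*(-14)) + 13308 = (-1945 - 34*6*(-14)) + 13308 = (-1945 - 204*(-14)) + 13308 = (-1945 + 2856) + 13308 = 911 + 13308 = 14219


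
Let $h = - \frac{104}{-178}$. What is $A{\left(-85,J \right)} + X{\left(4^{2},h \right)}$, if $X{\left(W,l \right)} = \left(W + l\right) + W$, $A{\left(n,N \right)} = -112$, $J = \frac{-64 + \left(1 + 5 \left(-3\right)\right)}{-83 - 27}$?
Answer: $- \frac{7068}{89} \approx -79.416$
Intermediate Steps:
$h = \frac{52}{89}$ ($h = \left(-104\right) \left(- \frac{1}{178}\right) = \frac{52}{89} \approx 0.58427$)
$J = \frac{39}{55}$ ($J = \frac{-64 + \left(1 - 15\right)}{-110} = \left(-64 - 14\right) \left(- \frac{1}{110}\right) = \left(-78\right) \left(- \frac{1}{110}\right) = \frac{39}{55} \approx 0.70909$)
$X{\left(W,l \right)} = l + 2 W$
$A{\left(-85,J \right)} + X{\left(4^{2},h \right)} = -112 + \left(\frac{52}{89} + 2 \cdot 4^{2}\right) = -112 + \left(\frac{52}{89} + 2 \cdot 16\right) = -112 + \left(\frac{52}{89} + 32\right) = -112 + \frac{2900}{89} = - \frac{7068}{89}$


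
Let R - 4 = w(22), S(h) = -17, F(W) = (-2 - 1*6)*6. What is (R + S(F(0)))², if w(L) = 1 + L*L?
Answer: 222784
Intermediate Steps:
F(W) = -48 (F(W) = (-2 - 6)*6 = -8*6 = -48)
w(L) = 1 + L²
R = 489 (R = 4 + (1 + 22²) = 4 + (1 + 484) = 4 + 485 = 489)
(R + S(F(0)))² = (489 - 17)² = 472² = 222784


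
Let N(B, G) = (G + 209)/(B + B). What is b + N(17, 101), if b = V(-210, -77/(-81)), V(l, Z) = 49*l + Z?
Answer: -14155466/1377 ≈ -10280.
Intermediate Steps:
N(B, G) = (209 + G)/(2*B) (N(B, G) = (209 + G)/((2*B)) = (209 + G)*(1/(2*B)) = (209 + G)/(2*B))
V(l, Z) = Z + 49*l
b = -833413/81 (b = -77/(-81) + 49*(-210) = -77*(-1/81) - 10290 = 77/81 - 10290 = -833413/81 ≈ -10289.)
b + N(17, 101) = -833413/81 + (½)*(209 + 101)/17 = -833413/81 + (½)*(1/17)*310 = -833413/81 + 155/17 = -14155466/1377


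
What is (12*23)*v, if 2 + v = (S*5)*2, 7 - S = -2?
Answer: 24288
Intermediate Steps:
S = 9 (S = 7 - 1*(-2) = 7 + 2 = 9)
v = 88 (v = -2 + (9*5)*2 = -2 + 45*2 = -2 + 90 = 88)
(12*23)*v = (12*23)*88 = 276*88 = 24288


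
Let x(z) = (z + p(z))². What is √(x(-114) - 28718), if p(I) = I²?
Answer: √165917206 ≈ 12881.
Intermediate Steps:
x(z) = (z + z²)²
√(x(-114) - 28718) = √((-114)²*(1 - 114)² - 28718) = √(12996*(-113)² - 28718) = √(12996*12769 - 28718) = √(165945924 - 28718) = √165917206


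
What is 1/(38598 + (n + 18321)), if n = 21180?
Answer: 1/78099 ≈ 1.2804e-5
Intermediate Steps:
1/(38598 + (n + 18321)) = 1/(38598 + (21180 + 18321)) = 1/(38598 + 39501) = 1/78099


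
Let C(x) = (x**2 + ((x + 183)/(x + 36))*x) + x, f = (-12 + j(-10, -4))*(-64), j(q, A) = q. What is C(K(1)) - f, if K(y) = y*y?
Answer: -51838/37 ≈ -1401.0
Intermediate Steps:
K(y) = y**2
f = 1408 (f = (-12 - 10)*(-64) = -22*(-64) = 1408)
C(x) = x + x**2 + x*(183 + x)/(36 + x) (C(x) = (x**2 + ((183 + x)/(36 + x))*x) + x = (x**2 + x*(183 + x)/(36 + x)) + x = x + x**2 + x*(183 + x)/(36 + x))
C(K(1)) - f = 1**2*(219 + (1**2)**2 + 38*1**2)/(36 + 1**2) - 1*1408 = 1*(219 + 1**2 + 38*1)/(36 + 1) - 1408 = 1*(219 + 1 + 38)/37 - 1408 = 1*(1/37)*258 - 1408 = 258/37 - 1408 = -51838/37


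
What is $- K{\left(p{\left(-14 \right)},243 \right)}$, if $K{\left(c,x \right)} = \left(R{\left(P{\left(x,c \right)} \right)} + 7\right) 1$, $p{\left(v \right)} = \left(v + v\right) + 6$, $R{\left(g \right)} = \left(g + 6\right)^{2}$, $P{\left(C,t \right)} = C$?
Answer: $-62008$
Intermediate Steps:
$R{\left(g \right)} = \left(6 + g\right)^{2}$
$p{\left(v \right)} = 6 + 2 v$ ($p{\left(v \right)} = 2 v + 6 = 6 + 2 v$)
$K{\left(c,x \right)} = 7 + \left(6 + x\right)^{2}$ ($K{\left(c,x \right)} = \left(\left(6 + x\right)^{2} + 7\right) 1 = \left(7 + \left(6 + x\right)^{2}\right) 1 = 7 + \left(6 + x\right)^{2}$)
$- K{\left(p{\left(-14 \right)},243 \right)} = - (7 + \left(6 + 243\right)^{2}) = - (7 + 249^{2}) = - (7 + 62001) = \left(-1\right) 62008 = -62008$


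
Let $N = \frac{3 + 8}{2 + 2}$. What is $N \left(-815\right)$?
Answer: $- \frac{8965}{4} \approx -2241.3$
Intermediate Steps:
$N = \frac{11}{4} \approx 2.75$
$N \left(-815\right) = \frac{11}{4} \left(-815\right) = - \frac{8965}{4}$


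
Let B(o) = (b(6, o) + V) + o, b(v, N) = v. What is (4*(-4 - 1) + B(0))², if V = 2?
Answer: 144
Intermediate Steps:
B(o) = 8 + o (B(o) = (6 + 2) + o = 8 + o)
(4*(-4 - 1) + B(0))² = (4*(-4 - 1) + (8 + 0))² = (4*(-5) + 8)² = (-20 + 8)² = (-12)² = 144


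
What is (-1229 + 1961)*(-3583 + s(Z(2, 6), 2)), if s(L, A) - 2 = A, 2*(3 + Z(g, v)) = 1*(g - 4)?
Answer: -2619828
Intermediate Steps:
Z(g, v) = -5 + g/2 (Z(g, v) = -3 + (1*(g - 4))/2 = -3 + (1*(-4 + g))/2 = -3 + (-4 + g)/2 = -3 + (-2 + g/2) = -5 + g/2)
s(L, A) = 2 + A
(-1229 + 1961)*(-3583 + s(Z(2, 6), 2)) = (-1229 + 1961)*(-3583 + (2 + 2)) = 732*(-3583 + 4) = 732*(-3579) = -2619828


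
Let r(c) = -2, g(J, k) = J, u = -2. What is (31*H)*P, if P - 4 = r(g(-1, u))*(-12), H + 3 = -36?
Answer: -33852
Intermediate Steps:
H = -39 (H = -3 - 36 = -39)
P = 28 (P = 4 - 2*(-12) = 4 + 24 = 28)
(31*H)*P = (31*(-39))*28 = -1209*28 = -33852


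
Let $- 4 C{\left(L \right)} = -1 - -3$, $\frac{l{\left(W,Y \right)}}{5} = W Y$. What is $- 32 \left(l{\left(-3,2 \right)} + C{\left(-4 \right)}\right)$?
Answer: $976$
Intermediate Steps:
$l{\left(W,Y \right)} = 5 W Y$
$C{\left(L \right)} = - \frac{1}{2}$ ($C{\left(L \right)} = - \frac{-1 - -3}{4} = - \frac{-1 + 3}{4} = \left(- \frac{1}{4}\right) 2 = - \frac{1}{2}$)
$- 32 \left(l{\left(-3,2 \right)} + C{\left(-4 \right)}\right) = - 32 \left(5 \left(-3\right) 2 - \frac{1}{2}\right) = - 32 \left(-30 - \frac{1}{2}\right) = \left(-32\right) \left(- \frac{61}{2}\right) = 976$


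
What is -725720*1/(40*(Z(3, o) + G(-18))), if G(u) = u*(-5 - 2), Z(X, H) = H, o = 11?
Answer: -18143/137 ≈ -132.43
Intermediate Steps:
G(u) = -7*u (G(u) = u*(-7) = -7*u)
-725720*1/(40*(Z(3, o) + G(-18))) = -725720*1/(40*(11 - 7*(-18))) = -725720*1/(40*(11 + 126)) = -725720/(137*40) = -725720/5480 = -725720*1/5480 = -18143/137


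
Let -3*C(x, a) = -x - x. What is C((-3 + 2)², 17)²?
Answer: 4/9 ≈ 0.44444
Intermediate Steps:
C(x, a) = 2*x/3 (C(x, a) = -(-x - x)/3 = -(-2)*x/3 = 2*x/3)
C((-3 + 2)², 17)² = (2*(-3 + 2)²/3)² = ((⅔)*(-1)²)² = ((⅔)*1)² = (⅔)² = 4/9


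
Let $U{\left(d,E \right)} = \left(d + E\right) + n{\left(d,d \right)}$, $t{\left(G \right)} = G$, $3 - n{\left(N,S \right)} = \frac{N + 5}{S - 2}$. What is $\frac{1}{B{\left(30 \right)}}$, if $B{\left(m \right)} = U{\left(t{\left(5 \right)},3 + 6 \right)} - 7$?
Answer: $\frac{3}{20} \approx 0.15$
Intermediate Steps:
$n{\left(N,S \right)} = 3 - \frac{5 + N}{-2 + S}$ ($n{\left(N,S \right)} = 3 - \frac{N + 5}{S - 2} = 3 - \frac{5 + N}{-2 + S}$)
$U{\left(d,E \right)} = E + d + \frac{-11 + 2 d}{-2 + d}$ ($U{\left(d,E \right)} = \left(d + E\right) + \frac{-11 - d + 3 d}{-2 + d} = \left(E + d\right) + \frac{-11 + 2 d}{-2 + d} = E + d + \frac{-11 + 2 d}{-2 + d}$)
$B{\left(m \right)} = \frac{20}{3}$ ($B{\left(m \right)} = \frac{-11 + 2 \cdot 5 + \left(-2 + 5\right) \left(\left(3 + 6\right) + 5\right)}{-2 + 5} - 7 = \frac{-11 + 10 + 3 \left(9 + 5\right)}{3} - 7 = \frac{-11 + 10 + 3 \cdot 14}{3} - 7 = \frac{-11 + 10 + 42}{3} - 7 = \frac{1}{3} \cdot 41 - 7 = \frac{41}{3} - 7 = \frac{20}{3}$)
$\frac{1}{B{\left(30 \right)}} = \frac{1}{\frac{20}{3}} = \frac{3}{20}$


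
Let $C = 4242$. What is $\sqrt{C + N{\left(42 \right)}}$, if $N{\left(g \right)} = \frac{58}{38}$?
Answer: $\frac{\sqrt{1531913}}{19} \approx 65.142$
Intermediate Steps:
$N{\left(g \right)} = \frac{29}{19}$ ($N{\left(g \right)} = 58 \cdot \frac{1}{38} = \frac{29}{19}$)
$\sqrt{C + N{\left(42 \right)}} = \sqrt{4242 + \frac{29}{19}} = \sqrt{\frac{80627}{19}} = \frac{\sqrt{1531913}}{19}$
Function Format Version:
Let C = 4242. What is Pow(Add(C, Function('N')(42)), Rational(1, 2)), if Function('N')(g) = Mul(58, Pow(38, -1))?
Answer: Mul(Rational(1, 19), Pow(1531913, Rational(1, 2))) ≈ 65.142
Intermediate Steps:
Function('N')(g) = Rational(29, 19) (Function('N')(g) = Mul(58, Rational(1, 38)) = Rational(29, 19))
Pow(Add(C, Function('N')(42)), Rational(1, 2)) = Pow(Add(4242, Rational(29, 19)), Rational(1, 2)) = Pow(Rational(80627, 19), Rational(1, 2)) = Mul(Rational(1, 19), Pow(1531913, Rational(1, 2)))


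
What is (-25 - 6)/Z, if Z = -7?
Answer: 31/7 ≈ 4.4286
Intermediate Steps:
(-25 - 6)/Z = (-25 - 6)/(-7) = -1/7*(-31) = 31/7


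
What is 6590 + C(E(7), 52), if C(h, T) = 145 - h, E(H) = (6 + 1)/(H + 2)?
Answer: 60608/9 ≈ 6734.2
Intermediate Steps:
E(H) = 7/(2 + H)
6590 + C(E(7), 52) = 6590 + (145 - 7/(2 + 7)) = 6590 + (145 - 7/9) = 6590 + 1298/9 = 60608/9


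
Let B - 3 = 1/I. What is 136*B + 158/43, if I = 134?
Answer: 1188958/2881 ≈ 412.69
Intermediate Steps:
B = 403/134 (B = 3 + 1/134 = 403/134 ≈ 3.0075)
136*B + 158/43 = 136*(403/134) + 158/43 = 27404/67 + 158*(1/43) = 27404/67 + 158/43 = 1188958/2881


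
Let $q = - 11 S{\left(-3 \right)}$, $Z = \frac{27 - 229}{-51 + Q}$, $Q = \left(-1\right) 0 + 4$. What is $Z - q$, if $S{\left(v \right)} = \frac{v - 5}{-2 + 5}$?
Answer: $- \frac{3530}{141} \approx -25.035$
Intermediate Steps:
$Q = 4$ ($Q = 0 + 4 = 4$)
$S{\left(v \right)} = - \frac{5}{3} + \frac{v}{3}$ ($S{\left(v \right)} = \frac{-5 + v}{3} = \left(-5 + v\right) \frac{1}{3} = - \frac{5}{3} + \frac{v}{3}$)
$Z = \frac{202}{47}$ ($Z = \frac{27 - 229}{-51 + 4} = - \frac{202}{-47} = \left(-202\right) \left(- \frac{1}{47}\right) = \frac{202}{47} \approx 4.2979$)
$q = \frac{88}{3}$ ($q = - 11 \left(- \frac{5}{3} + \frac{1}{3} \left(-3\right)\right) = - 11 \left(- \frac{5}{3} - 1\right) = \left(-11\right) \left(- \frac{8}{3}\right) = \frac{88}{3} \approx 29.333$)
$Z - q = \frac{202}{47} - \frac{88}{3} = - \frac{3530}{141}$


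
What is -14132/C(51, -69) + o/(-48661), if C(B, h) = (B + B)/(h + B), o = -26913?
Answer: 2063489277/827237 ≈ 2494.4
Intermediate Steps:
C(B, h) = 2*B/(B + h) (C(B, h) = (2*B)/(B + h) = 2*B/(B + h))
-14132/C(51, -69) + o/(-48661) = -14132/(2*51/(51 - 69)) - 26913/(-48661) = -14132/(2*51/(-18)) - 26913*(-1/48661) = -14132/(2*51*(-1/18)) + 26913/48661 = -14132/(-17/3) + 26913/48661 = -14132*(-3/17) + 26913/48661 = 42396/17 + 26913/48661 = 2063489277/827237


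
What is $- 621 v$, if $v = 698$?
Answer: $-433458$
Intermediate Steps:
$- 621 v = \left(-621\right) 698 = -433458$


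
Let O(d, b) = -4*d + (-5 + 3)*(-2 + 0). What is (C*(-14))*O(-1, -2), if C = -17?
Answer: 1904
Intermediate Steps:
O(d, b) = 4 - 4*d (O(d, b) = -4*d - 2*(-2) = -4*d + 4 = 4 - 4*d)
(C*(-14))*O(-1, -2) = (-17*(-14))*(4 - 4*(-1)) = 238*(4 + 4) = 238*8 = 1904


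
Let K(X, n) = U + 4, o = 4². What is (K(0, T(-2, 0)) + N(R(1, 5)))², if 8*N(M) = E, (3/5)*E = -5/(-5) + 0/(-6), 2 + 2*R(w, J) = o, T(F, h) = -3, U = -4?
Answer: 25/576 ≈ 0.043403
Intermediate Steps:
o = 16
R(w, J) = 7 (R(w, J) = -1 + (½)*16 = -1 + 8 = 7)
K(X, n) = 0 (K(X, n) = -4 + 4 = 0)
E = 5/3 (E = 5*(-5/(-5) + 0/(-6))/3 = 5*(-5*(-⅕) + 0*(-⅙))/3 = 5*(1 + 0)/3 = (5/3)*1 = 5/3 ≈ 1.6667)
N(M) = 5/24 (N(M) = (⅛)*(5/3) = 5/24)
(K(0, T(-2, 0)) + N(R(1, 5)))² = (0 + 5/24)² = (5/24)² = 25/576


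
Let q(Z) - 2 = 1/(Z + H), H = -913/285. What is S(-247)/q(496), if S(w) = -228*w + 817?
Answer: 8024158451/281179 ≈ 28538.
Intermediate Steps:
H = -913/285 (H = -913*1/285 = -913/285 ≈ -3.2035)
S(w) = 817 - 228*w
q(Z) = 2 + 1/(-913/285 + Z) (q(Z) = 2 + 1/(Z - 913/285) = 2 + 1/(-913/285 + Z))
S(-247)/q(496) = (817 - 228*(-247))/(((-1541 + 570*496)/(-913 + 285*496))) = (817 + 56316)/(((-1541 + 282720)/(-913 + 141360))) = 57133/((281179/140447)) = 57133/(((1/140447)*281179)) = 57133/(281179/140447) = 57133*(140447/281179) = 8024158451/281179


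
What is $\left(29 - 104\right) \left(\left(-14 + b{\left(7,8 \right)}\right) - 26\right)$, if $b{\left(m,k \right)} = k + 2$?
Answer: $2250$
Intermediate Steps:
$b{\left(m,k \right)} = 2 + k$
$\left(29 - 104\right) \left(\left(-14 + b{\left(7,8 \right)}\right) - 26\right) = \left(29 - 104\right) \left(\left(-14 + \left(2 + 8\right)\right) - 26\right) = - 75 \left(\left(-14 + 10\right) - 26\right) = - 75 \left(-4 - 26\right) = \left(-75\right) \left(-30\right) = 2250$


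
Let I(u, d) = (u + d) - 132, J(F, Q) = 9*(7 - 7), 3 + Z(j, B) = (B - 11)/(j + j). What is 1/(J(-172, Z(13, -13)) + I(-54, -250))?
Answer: -1/436 ≈ -0.0022936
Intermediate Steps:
Z(j, B) = -3 + (-11 + B)/(2*j) (Z(j, B) = -3 + (B - 11)/(j + j) = -3 + (-11 + B)/((2*j)) = -3 + (-11 + B)*(1/(2*j)) = -3 + (-11 + B)/(2*j))
J(F, Q) = 0 (J(F, Q) = 9*0 = 0)
I(u, d) = -132 + d + u (I(u, d) = (d + u) - 132 = -132 + d + u)
1/(J(-172, Z(13, -13)) + I(-54, -250)) = 1/(0 + (-132 - 250 - 54)) = 1/(0 - 436) = 1/(-436) = -1/436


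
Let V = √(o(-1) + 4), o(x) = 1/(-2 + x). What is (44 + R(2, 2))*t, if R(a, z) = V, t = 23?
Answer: 1012 + 23*√33/3 ≈ 1056.0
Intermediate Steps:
V = √33/3 (V = √(1/(-2 - 1) + 4) = √(1/(-3) + 4) = √(-⅓ + 4) = √(11/3) = √33/3 ≈ 1.9149)
R(a, z) = √33/3
(44 + R(2, 2))*t = (44 + √33/3)*23 = 1012 + 23*√33/3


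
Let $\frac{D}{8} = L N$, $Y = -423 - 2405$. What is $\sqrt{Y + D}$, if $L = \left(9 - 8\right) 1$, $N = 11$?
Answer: $2 i \sqrt{685} \approx 52.345 i$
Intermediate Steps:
$L = 1$ ($L = 1 \cdot 1 = 1$)
$Y = -2828$ ($Y = -423 - 2405 = -2828$)
$D = 88$ ($D = 8 \cdot 1 \cdot 11 = 8 \cdot 11 = 88$)
$\sqrt{Y + D} = \sqrt{-2828 + 88} = \sqrt{-2740} = 2 i \sqrt{685}$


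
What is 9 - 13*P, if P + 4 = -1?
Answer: 74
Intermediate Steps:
P = -5 (P = -4 - 1 = -5)
9 - 13*P = 9 - 13*(-5) = 9 + 65 = 74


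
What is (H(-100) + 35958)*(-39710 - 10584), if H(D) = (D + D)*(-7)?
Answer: -1878883252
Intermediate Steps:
H(D) = -14*D (H(D) = (2*D)*(-7) = -14*D)
(H(-100) + 35958)*(-39710 - 10584) = (-14*(-100) + 35958)*(-39710 - 10584) = (1400 + 35958)*(-50294) = 37358*(-50294) = -1878883252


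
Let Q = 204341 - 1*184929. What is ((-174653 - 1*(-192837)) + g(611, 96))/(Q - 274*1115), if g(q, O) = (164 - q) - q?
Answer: -8563/143049 ≈ -0.059861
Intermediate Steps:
Q = 19412 (Q = 204341 - 184929 = 19412)
g(q, O) = 164 - 2*q
((-174653 - 1*(-192837)) + g(611, 96))/(Q - 274*1115) = ((-174653 - 1*(-192837)) + (164 - 2*611))/(19412 - 274*1115) = ((-174653 + 192837) + (164 - 1222))/(19412 - 305510) = (18184 - 1058)/(-286098) = 17126*(-1/286098) = -8563/143049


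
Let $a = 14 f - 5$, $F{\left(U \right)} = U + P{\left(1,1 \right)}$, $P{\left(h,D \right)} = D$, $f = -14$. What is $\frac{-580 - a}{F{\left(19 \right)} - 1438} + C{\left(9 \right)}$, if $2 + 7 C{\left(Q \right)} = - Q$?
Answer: $- \frac{12945}{9926} \approx -1.3042$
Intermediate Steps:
$F{\left(U \right)} = 1 + U$ ($F{\left(U \right)} = U + 1 = 1 + U$)
$C{\left(Q \right)} = - \frac{2}{7} - \frac{Q}{7}$ ($C{\left(Q \right)} = - \frac{2}{7} + \frac{\left(-1\right) Q}{7} = - \frac{2}{7} - \frac{Q}{7}$)
$a = -201$ ($a = 14 \left(-14\right) - 5 = -196 - 5 = -201$)
$\frac{-580 - a}{F{\left(19 \right)} - 1438} + C{\left(9 \right)} = \frac{-580 - -201}{\left(1 + 19\right) - 1438} - \frac{11}{7} = \frac{-580 + 201}{20 - 1438} - \frac{11}{7} = \frac{1}{-1418} \left(-379\right) - \frac{11}{7} = \left(- \frac{1}{1418}\right) \left(-379\right) - \frac{11}{7} = \frac{379}{1418} - \frac{11}{7} = - \frac{12945}{9926}$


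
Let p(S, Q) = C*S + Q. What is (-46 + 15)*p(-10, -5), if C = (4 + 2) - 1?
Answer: 1705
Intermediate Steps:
C = 5 (C = 6 - 1 = 5)
p(S, Q) = Q + 5*S (p(S, Q) = 5*S + Q = Q + 5*S)
(-46 + 15)*p(-10, -5) = (-46 + 15)*(-5 + 5*(-10)) = -31*(-5 - 50) = -31*(-55) = 1705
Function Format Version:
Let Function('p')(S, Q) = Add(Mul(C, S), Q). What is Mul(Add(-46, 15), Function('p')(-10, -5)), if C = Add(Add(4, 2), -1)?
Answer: 1705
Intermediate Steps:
C = 5 (C = Add(6, -1) = 5)
Function('p')(S, Q) = Add(Q, Mul(5, S)) (Function('p')(S, Q) = Add(Mul(5, S), Q) = Add(Q, Mul(5, S)))
Mul(Add(-46, 15), Function('p')(-10, -5)) = Mul(Add(-46, 15), Add(-5, Mul(5, -10))) = Mul(-31, Add(-5, -50)) = Mul(-31, -55) = 1705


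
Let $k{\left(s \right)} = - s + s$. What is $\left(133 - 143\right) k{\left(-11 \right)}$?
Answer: $0$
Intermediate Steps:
$k{\left(s \right)} = 0$
$\left(133 - 143\right) k{\left(-11 \right)} = \left(133 - 143\right) 0 = \left(-10\right) 0 = 0$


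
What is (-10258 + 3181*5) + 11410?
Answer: 17057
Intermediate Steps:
(-10258 + 3181*5) + 11410 = (-10258 + 15905) + 11410 = 5647 + 11410 = 17057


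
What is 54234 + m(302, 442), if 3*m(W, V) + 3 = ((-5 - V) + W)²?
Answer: 183724/3 ≈ 61241.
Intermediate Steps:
m(W, V) = -1 + (-5 + W - V)²/3 (m(W, V) = -1 + ((-5 - V) + W)²/3 = -1 + (-5 + W - V)²/3)
54234 + m(302, 442) = 54234 + (-1 + (5 + 442 - 1*302)²/3) = 54234 + (-1 + (5 + 442 - 302)²/3) = 54234 + (-1 + (⅓)*145²) = 54234 + (-1 + (⅓)*21025) = 54234 + (-1 + 21025/3) = 54234 + 21022/3 = 183724/3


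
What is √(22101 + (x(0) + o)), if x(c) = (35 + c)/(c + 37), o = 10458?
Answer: √44574566/37 ≈ 180.44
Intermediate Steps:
x(c) = (35 + c)/(37 + c)
√(22101 + (x(0) + o)) = √(22101 + ((35 + 0)/(37 + 0) + 10458)) = √(22101 + (35/37 + 10458)) = √(22101 + 386981/37) = √(1204718/37) = √44574566/37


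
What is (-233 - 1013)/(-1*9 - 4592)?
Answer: 1246/4601 ≈ 0.27081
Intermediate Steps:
(-233 - 1013)/(-1*9 - 4592) = -1246/(-9 - 4592) = -1246/(-4601) = -1246*(-1/4601) = 1246/4601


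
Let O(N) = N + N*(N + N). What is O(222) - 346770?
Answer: -247980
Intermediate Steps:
O(N) = N + 2*N² (O(N) = N + N*(2*N) = N + 2*N²)
O(222) - 346770 = 222*(1 + 2*222) - 346770 = 222*(1 + 444) - 346770 = 222*445 - 346770 = 98790 - 346770 = -247980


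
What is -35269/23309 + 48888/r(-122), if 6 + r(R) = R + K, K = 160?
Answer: 10946171/7172 ≈ 1526.2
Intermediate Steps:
r(R) = 154 + R (r(R) = -6 + (R + 160) = -6 + (160 + R) = 154 + R)
-35269/23309 + 48888/r(-122) = -35269/23309 + 48888/(154 - 122) = -35269*1/23309 + 48888/32 = -2713/1793 + 48888*(1/32) = -2713/1793 + 6111/4 = 10946171/7172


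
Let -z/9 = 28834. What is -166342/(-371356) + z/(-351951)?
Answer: 25818890563/21783185926 ≈ 1.1853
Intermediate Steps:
z = -259506 (z = -9*28834 = -259506)
-166342/(-371356) + z/(-351951) = -166342/(-371356) - 259506/(-351951) = -166342*(-1/371356) - 259506*(-1/351951) = 83171/185678 + 86502/117317 = 25818890563/21783185926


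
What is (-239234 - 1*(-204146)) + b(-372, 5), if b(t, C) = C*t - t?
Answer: -36576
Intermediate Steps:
b(t, C) = -t + C*t
(-239234 - 1*(-204146)) + b(-372, 5) = (-239234 - 1*(-204146)) - 372*(-1 + 5) = (-239234 + 204146) - 372*4 = -35088 - 1488 = -36576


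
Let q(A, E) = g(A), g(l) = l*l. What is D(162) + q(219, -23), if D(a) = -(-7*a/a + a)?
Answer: 47806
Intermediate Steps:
g(l) = l**2
q(A, E) = A**2
D(a) = 7 - a (D(a) = -(-7*1 + a) = -(-7 + a) = 7 - a)
D(162) + q(219, -23) = (7 - 1*162) + 219**2 = (7 - 162) + 47961 = -155 + 47961 = 47806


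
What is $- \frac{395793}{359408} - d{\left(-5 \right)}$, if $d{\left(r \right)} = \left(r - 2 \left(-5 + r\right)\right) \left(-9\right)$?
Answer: $\frac{48124287}{359408} \approx 133.9$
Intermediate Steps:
$d{\left(r \right)} = -90 + 9 r$ ($d{\left(r \right)} = \left(r - \left(-10 + 2 r\right)\right) \left(-9\right) = \left(10 - r\right) \left(-9\right) = -90 + 9 r$)
$- \frac{395793}{359408} - d{\left(-5 \right)} = - \frac{395793}{359408} - \left(-90 + 9 \left(-5\right)\right) = \left(-395793\right) \frac{1}{359408} - \left(-90 - 45\right) = - \frac{395793}{359408} - -135 = - \frac{395793}{359408} + 135 = \frac{48124287}{359408}$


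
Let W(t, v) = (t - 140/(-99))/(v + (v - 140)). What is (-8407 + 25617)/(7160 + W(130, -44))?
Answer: 38846412/16160251 ≈ 2.4038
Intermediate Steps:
W(t, v) = (140/99 + t)/(-140 + 2*v) (W(t, v) = (t - 140*(-1/99))/(v + (-140 + v)) = (t + 140/99)/(-140 + 2*v) = (140/99 + t)/(-140 + 2*v))
(-8407 + 25617)/(7160 + W(130, -44)) = (-8407 + 25617)/(7160 + (140 + 99*130)/(198*(-70 - 44))) = 17210/(7160 + (1/198)*(140 + 12870)/(-114)) = 17210/(7160 + (1/198)*(-1/114)*13010) = 17210/(7160 - 6505/11286) = 17210/(80801255/11286) = 17210*(11286/80801255) = 38846412/16160251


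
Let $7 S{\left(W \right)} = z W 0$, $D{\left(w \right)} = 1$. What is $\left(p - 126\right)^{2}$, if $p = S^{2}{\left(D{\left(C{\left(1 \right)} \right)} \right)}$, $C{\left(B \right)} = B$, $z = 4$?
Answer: $15876$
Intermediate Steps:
$S{\left(W \right)} = 0$ ($S{\left(W \right)} = \frac{4 W 0}{7} = \frac{1}{7} \cdot 0 = 0$)
$p = 0$ ($p = 0^{2} = 0$)
$\left(p - 126\right)^{2} = \left(0 - 126\right)^{2} = \left(-126\right)^{2} = 15876$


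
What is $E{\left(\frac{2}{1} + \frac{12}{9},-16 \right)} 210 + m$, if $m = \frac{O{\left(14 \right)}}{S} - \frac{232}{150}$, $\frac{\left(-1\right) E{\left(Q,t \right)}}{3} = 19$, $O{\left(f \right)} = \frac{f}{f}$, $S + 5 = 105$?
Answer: $- \frac{3591461}{300} \approx -11972.0$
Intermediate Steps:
$S = 100$ ($S = -5 + 105 = 100$)
$O{\left(f \right)} = 1$
$E{\left(Q,t \right)} = -57$ ($E{\left(Q,t \right)} = \left(-3\right) 19 = -57$)
$m = - \frac{461}{300}$ ($m = 1 \cdot \frac{1}{100} - \frac{232}{150} = 1 \cdot \frac{1}{100} - \frac{116}{75} = \frac{1}{100} - \frac{116}{75} = - \frac{461}{300} \approx -1.5367$)
$E{\left(\frac{2}{1} + \frac{12}{9},-16 \right)} 210 + m = \left(-57\right) 210 - \frac{461}{300} = -11970 - \frac{461}{300} = - \frac{3591461}{300}$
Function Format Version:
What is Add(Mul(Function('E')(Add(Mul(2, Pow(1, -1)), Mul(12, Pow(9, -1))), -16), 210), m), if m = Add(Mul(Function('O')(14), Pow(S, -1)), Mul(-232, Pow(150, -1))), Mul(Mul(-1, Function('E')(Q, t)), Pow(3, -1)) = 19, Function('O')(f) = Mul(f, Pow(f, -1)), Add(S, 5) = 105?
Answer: Rational(-3591461, 300) ≈ -11972.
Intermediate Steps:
S = 100 (S = Add(-5, 105) = 100)
Function('O')(f) = 1
Function('E')(Q, t) = -57 (Function('E')(Q, t) = Mul(-3, 19) = -57)
m = Rational(-461, 300) (m = Add(Mul(1, Pow(100, -1)), Mul(-232, Pow(150, -1))) = Add(Mul(1, Rational(1, 100)), Mul(-232, Rational(1, 150))) = Add(Rational(1, 100), Rational(-116, 75)) = Rational(-461, 300) ≈ -1.5367)
Add(Mul(Function('E')(Add(Mul(2, Pow(1, -1)), Mul(12, Pow(9, -1))), -16), 210), m) = Add(Mul(-57, 210), Rational(-461, 300)) = Add(-11970, Rational(-461, 300)) = Rational(-3591461, 300)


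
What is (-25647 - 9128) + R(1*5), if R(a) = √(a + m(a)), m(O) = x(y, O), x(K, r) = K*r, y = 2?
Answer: -34775 + √15 ≈ -34771.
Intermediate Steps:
m(O) = 2*O
R(a) = √3*√a (R(a) = √(a + 2*a) = √(3*a) = √3*√a)
(-25647 - 9128) + R(1*5) = (-25647 - 9128) + √3*√(1*5) = -34775 + √3*√5 = -34775 + √15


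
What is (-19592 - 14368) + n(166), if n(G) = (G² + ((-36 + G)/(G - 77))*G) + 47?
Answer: -544193/89 ≈ -6114.5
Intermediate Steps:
n(G) = 47 + G² + G*(-36 + G)/(-77 + G) (n(G) = (G² + ((-36 + G)/(-77 + G))*G) + 47 = (G² + G*(-36 + G)/(-77 + G)) + 47 = 47 + G² + G*(-36 + G)/(-77 + G))
(-19592 - 14368) + n(166) = (-19592 - 14368) + (-3619 + 166³ - 76*166² + 11*166)/(-77 + 166) = -33960 + (-3619 + 4574296 - 76*27556 + 1826)/89 = -33960 + (-3619 + 4574296 - 2094256 + 1826)/89 = -33960 + (1/89)*2478247 = -33960 + 2478247/89 = -544193/89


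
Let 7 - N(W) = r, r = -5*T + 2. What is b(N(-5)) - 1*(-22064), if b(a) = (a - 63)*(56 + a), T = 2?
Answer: 18656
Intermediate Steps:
r = -8 (r = -5*2 + 2 = -10 + 2 = -8)
N(W) = 15 (N(W) = 7 - 1*(-8) = 7 + 8 = 15)
b(a) = (-63 + a)*(56 + a)
b(N(-5)) - 1*(-22064) = (-3528 + 15**2 - 7*15) - 1*(-22064) = (-3528 + 225 - 105) + 22064 = -3408 + 22064 = 18656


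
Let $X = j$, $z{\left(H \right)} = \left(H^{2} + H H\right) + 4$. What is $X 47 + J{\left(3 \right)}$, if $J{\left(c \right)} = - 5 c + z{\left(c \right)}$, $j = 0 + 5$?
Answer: $242$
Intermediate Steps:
$z{\left(H \right)} = 4 + 2 H^{2}$ ($z{\left(H \right)} = \left(H^{2} + H^{2}\right) + 4 = 2 H^{2} + 4 = 4 + 2 H^{2}$)
$j = 5$
$X = 5$
$J{\left(c \right)} = 4 - 5 c + 2 c^{2}$ ($J{\left(c \right)} = - 5 c + \left(4 + 2 c^{2}\right) = 4 - 5 c + 2 c^{2}$)
$X 47 + J{\left(3 \right)} = 5 \cdot 47 + \left(4 - 15 + 2 \cdot 3^{2}\right) = 235 + \left(4 - 15 + 2 \cdot 9\right) = 235 + \left(4 - 15 + 18\right) = 235 + 7 = 242$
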